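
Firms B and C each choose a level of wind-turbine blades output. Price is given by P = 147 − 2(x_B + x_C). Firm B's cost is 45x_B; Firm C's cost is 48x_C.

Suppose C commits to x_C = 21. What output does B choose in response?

15

Firm B's profit: π = x_B(147 − 2(x_B + x_C)) − 45x_B.
∂π/∂x_B = 102 − 4x_B − 2x_C = 0, so x_B = 25.5 − 0.5x_C.
At x_C = 21: x_B = 25.5 − 0.5·21 = 15.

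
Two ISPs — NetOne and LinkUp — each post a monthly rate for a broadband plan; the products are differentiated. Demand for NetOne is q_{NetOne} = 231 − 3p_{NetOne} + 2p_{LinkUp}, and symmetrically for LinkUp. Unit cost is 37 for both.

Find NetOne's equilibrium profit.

7056.75

NetOne's profit: π = (p_{NetOne} − 37)(231 − 3p_{NetOne} + 2p_{LinkUp}).
∂π/∂p_{NetOne} = 342 − 6p_{NetOne} + 2p_{LinkUp} = 0 ⇒ p_{NetOne} = 57 + (1/3)p_{LinkUp}.
The game is symmetric, so in equilibrium p_{LinkUp} = p_{NetOne}: the reaction function gives (2/3)p_{NetOne} = 57, hence p_{NetOne} = 85.5.
q_{NetOne} = 231 − 3·85.5 + 2·85.5 = 145.5.
Profit = (85.5 − 37)·145.5 = 7056.75.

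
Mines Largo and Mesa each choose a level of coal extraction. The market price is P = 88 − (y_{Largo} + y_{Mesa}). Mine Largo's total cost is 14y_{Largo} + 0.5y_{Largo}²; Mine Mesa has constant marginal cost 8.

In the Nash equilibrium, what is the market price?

Mine Largo's profit: π = y_{Largo}(88 − (y_{Largo} + y_{Mesa})) − 14y_{Largo} − 0.5y_{Largo}².
∂π/∂y_{Largo} = 74 − 3y_{Largo} − y_{Mesa} = 0, so y_{Largo} = 74/3 − (1/3)y_{Mesa}.
For Mesa: ∂π/∂y_{Mesa} = 80 − 2y_{Mesa} − y_{Largo} = 0 ⇒ y_{Mesa} = 40 − 0.5y_{Largo}.
Solving the two reaction functions simultaneously: (1 − (−1/3)(−0.5))y_{Largo} = 74/3 − (1/3)·40, so (5/6)y_{Largo} = 34/3 and y_{Largo} = 13.6.
Then y_{Mesa} = 40 − 0.5·13.6 = 33.2.
Equilibrium price: P = 88 − 46.8 = 41.2.

41.2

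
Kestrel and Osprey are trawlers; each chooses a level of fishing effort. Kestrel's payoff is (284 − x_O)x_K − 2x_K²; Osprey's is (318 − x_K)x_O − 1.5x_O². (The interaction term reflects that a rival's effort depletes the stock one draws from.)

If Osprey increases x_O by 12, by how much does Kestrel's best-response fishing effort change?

-3

Expanding Kestrel's payoff: 284x_K − x_Ox_K − 2x_K².
∂π/∂x_K = 284 − x_O − 4x_K = 0, so x_K = 71 − 0.25x_O.
The reaction-function slope is −0.25, so a 12-unit rise in x_O moves x_K by −0.25 × 12 = −3. Kestrel's best response falls — the actions are strategic substitutes.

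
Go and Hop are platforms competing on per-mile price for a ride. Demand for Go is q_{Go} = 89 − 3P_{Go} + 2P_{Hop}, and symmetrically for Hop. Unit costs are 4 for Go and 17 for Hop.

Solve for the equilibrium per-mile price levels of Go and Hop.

Go's profit: π = (P_{Go} − 4)(89 − 3P_{Go} + 2P_{Hop}).
∂π/∂P_{Go} = 101 − 6P_{Go} + 2P_{Hop} = 0 ⇒ P_{Go} = 101/6 + (1/3)P_{Hop}.
Similarly P_{Hop} = 70/3 + (1/3)P_{Go}.
Solving the two reaction functions simultaneously: (1 − (1/3)(1/3))P_{Go} = 101/6 + (1/3)·(70/3), so (8/9)P_{Go} = 443/18 and P_{Go} = 27.6875.
Then P_{Hop} = 70/3 + (1/3)·27.6875 = 32.5625.

27.6875, 32.5625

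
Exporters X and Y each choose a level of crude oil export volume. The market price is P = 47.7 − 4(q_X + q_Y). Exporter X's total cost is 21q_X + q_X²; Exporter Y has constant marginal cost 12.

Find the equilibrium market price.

Exporter X's profit: π = q_X(47.7 − 4(q_X + q_Y)) − 21q_X − q_X².
∂π/∂q_X = 26.7 − 10q_X − 4q_Y = 0, so q_X = 2.67 − 0.4q_Y.
For Y: ∂π/∂q_Y = 35.7 − 8q_Y − 4q_X = 0 ⇒ q_Y = 4.4625 − 0.5q_X.
Solving the two reaction functions simultaneously: (1 − (−0.4)(−0.5))q_X = 2.67 − 0.4·4.4625, so 0.8q_X = 0.885 and q_X = 177/160.
Then q_Y = 4.4625 − 0.5·(177/160) = 1251/320.
Equilibrium price: P = 47.7 − 4·(321/64) = 27.6375.

27.6375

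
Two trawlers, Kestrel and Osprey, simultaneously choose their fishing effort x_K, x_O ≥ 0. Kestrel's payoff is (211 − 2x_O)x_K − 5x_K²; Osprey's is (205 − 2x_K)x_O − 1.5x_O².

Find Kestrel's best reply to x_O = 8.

Expanding Kestrel's payoff: 211x_K − 2x_Ox_K − 5x_K².
∂π/∂x_K = 211 − 2x_O − 10x_K = 0, so x_K = 21.1 − 0.2x_O.
At x_O = 8: x_K = 21.1 − 0.2·8 = 19.5.

19.5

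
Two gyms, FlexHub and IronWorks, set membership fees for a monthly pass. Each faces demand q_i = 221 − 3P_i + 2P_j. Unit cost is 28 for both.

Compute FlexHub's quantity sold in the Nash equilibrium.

144.75

FlexHub's profit: π = (P_{FlexHub} − 28)(221 − 3P_{FlexHub} + 2P_{IronWorks}).
∂π/∂P_{FlexHub} = 305 − 6P_{FlexHub} + 2P_{IronWorks} = 0 ⇒ P_{FlexHub} = 305/6 + (1/3)P_{IronWorks}.
Setting P_{FlexHub} = P_{IronWorks} in the reaction function: P_{FlexHub} = 305/6 + (1/3)P_{FlexHub}, so P_{FlexHub} = (305/6) / (2/3) = 76.25.
q_{FlexHub} = 221 − 3·76.25 + 2·76.25 = 144.75.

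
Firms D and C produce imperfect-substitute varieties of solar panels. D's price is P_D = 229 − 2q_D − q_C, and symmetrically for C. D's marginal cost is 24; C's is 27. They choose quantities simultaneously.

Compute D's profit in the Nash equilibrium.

3394.88

Firm D's profit: π = q_D(229 − 2q_D − q_C) − 24q_D.
∂π/∂q_D = 205 − 4q_D − q_C = 0 ⇒ q_D = 51.25 − 0.25q_C.
Similarly q_C = 50.5 − 0.25q_D.
Substituting the second reaction function into the first: q_D = 51.25 − 0.25(50.5 − 0.25q_D), which gives 0.9375q_D = 38.625 ⇒ q_D = 41.2.
Then q_C = 50.5 − 0.25·41.2 = 40.2.
P_D = 229 − 2·41.2 − 40.2 = 106.4.
Profit = (106.4 − 24)·41.2 = 3394.88.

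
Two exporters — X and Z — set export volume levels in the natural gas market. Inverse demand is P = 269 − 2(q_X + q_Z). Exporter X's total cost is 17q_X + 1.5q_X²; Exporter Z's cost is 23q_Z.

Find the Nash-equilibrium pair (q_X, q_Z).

Exporter X's profit: π = q_X(269 − 2(q_X + q_Z)) − 17q_X − 1.5q_X².
∂π/∂q_X = 252 − 7q_X − 2q_Z = 0, so q_X = 36 − (2/7)q_Z.
For Z: ∂π/∂q_Z = 246 − 4q_Z − 2q_X = 0 ⇒ q_Z = 61.5 − 0.5q_X.
Plugging q_Z into X's best response: q_X = 36 − (2/7)(61.5 − 0.5q_X) ⇒ (6/7)q_X = 129/7, so q_X = 21.5.
Then q_Z = 61.5 − 0.5·21.5 = 50.75.

21.5, 50.75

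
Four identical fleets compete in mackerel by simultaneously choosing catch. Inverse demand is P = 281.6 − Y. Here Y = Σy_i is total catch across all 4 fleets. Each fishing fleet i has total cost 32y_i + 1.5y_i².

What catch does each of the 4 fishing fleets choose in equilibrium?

A representative fishing fleet's profit is π_i = y_i(281.6 − Y) − 32y_i − 1.5y_i², with Y = y_i + Σ_{j≠i} y_j.
First-order condition: 249.6 − 5y_i − Σ_{j≠i} y_j = 0.
With identical fishing fleets, set every y_j = y: then 249.6 − 5y − 3y = 0, i.e. y = 249.6/8 = 31.2.

31.2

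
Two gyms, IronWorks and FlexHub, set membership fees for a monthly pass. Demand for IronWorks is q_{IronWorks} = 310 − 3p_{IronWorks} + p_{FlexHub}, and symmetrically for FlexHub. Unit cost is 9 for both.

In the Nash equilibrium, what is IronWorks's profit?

10231.68

IronWorks's profit: π = (p_{IronWorks} − 9)(310 − 3p_{IronWorks} + p_{FlexHub}).
∂π/∂p_{IronWorks} = 337 − 6p_{IronWorks} + p_{FlexHub} = 0 ⇒ p_{IronWorks} = 337/6 + (1/6)p_{FlexHub}.
By symmetry p_{FlexHub} = p_{IronWorks}; substituting into the reaction function, (5/6)p_{IronWorks} = 337/6 and p_{IronWorks} = 67.4.
q_{IronWorks} = 310 − 3·67.4 + 67.4 = 175.2.
Profit = (67.4 − 9)·175.2 = 10231.68.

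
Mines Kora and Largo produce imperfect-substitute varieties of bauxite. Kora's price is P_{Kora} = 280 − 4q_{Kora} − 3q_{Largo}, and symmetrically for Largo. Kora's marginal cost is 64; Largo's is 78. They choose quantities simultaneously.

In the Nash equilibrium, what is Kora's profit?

Mine Kora's profit: π = q_{Kora}(280 − 4q_{Kora} − 3q_{Largo}) − 64q_{Kora}.
∂π/∂q_{Kora} = 216 − 8q_{Kora} − 3q_{Largo} = 0 ⇒ q_{Kora} = 27 − 0.375q_{Largo}.
Similarly q_{Largo} = 25.25 − 0.375q_{Kora}.
Plugging q_{Largo} into Kora's best response: q_{Kora} = 27 − 0.375(25.25 − 0.375q_{Kora}) ⇒ (55/64)q_{Kora} = 561/32, so q_{Kora} = 20.4.
Then q_{Largo} = 25.25 − 0.375·20.4 = 17.6.
P_{Kora} = 280 − 4·20.4 − 3·17.6 = 145.6.
Profit = (145.6 − 64)·20.4 = 1664.64.

1664.64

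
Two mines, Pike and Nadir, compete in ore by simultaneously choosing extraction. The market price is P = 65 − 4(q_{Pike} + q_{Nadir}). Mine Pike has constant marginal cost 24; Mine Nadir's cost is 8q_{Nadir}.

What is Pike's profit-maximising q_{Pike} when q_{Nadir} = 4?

Mine Pike's profit: π = q_{Pike}(65 − 4(q_{Pike} + q_{Nadir})) − 24q_{Pike}.
∂π/∂q_{Pike} = 41 − 8q_{Pike} − 4q_{Nadir} = 0, so q_{Pike} = 5.125 − 0.5q_{Nadir}.
At q_{Nadir} = 4: q_{Pike} = 5.125 − 0.5·4 = 3.125.

3.125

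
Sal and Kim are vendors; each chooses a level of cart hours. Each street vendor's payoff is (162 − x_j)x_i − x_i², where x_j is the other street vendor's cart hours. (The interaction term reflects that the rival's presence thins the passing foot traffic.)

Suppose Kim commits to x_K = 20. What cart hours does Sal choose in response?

71

Sal's payoff is (162 − x_K)x_S − x_S².
∂π/∂x_S = 162 − x_K − 2x_S = 0, so x_S = 81 − 0.5x_K.
At x_K = 20: x_S = 81 − 0.5·20 = 71.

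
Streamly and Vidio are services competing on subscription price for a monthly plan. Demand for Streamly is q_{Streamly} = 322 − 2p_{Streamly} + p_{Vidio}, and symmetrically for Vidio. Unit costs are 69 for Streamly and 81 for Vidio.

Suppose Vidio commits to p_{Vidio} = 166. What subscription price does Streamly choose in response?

156.5

Streamly's profit: π = (p_{Streamly} − 69)(322 − 2p_{Streamly} + p_{Vidio}).
∂π/∂p_{Streamly} = 460 − 4p_{Streamly} + p_{Vidio} = 0 ⇒ p_{Streamly} = 115 + 0.25p_{Vidio}.
At p_{Vidio} = 166: p_{Streamly} = 115 + 0.25·166 = 156.5.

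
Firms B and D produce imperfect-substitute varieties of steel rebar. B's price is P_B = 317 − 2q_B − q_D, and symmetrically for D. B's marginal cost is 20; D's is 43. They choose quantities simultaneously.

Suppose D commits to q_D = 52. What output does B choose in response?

61.25

Firm B's profit: π = q_B(317 − 2q_B − q_D) − 20q_B.
∂π/∂q_B = 297 − 4q_B − q_D = 0 ⇒ q_B = 74.25 − 0.25q_D.
At q_D = 52: q_B = 74.25 − 0.25·52 = 61.25.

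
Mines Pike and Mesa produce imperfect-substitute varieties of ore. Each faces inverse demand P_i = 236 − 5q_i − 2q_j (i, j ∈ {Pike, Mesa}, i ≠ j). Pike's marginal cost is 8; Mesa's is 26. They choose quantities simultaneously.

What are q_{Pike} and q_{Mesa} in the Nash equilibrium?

Mine Pike's profit: π = q_{Pike}(236 − 5q_{Pike} − 2q_{Mesa}) − 8q_{Pike}.
∂π/∂q_{Pike} = 228 − 10q_{Pike} − 2q_{Mesa} = 0 ⇒ q_{Pike} = 22.8 − 0.2q_{Mesa}.
Similarly q_{Mesa} = 21 − 0.2q_{Pike}.
Plugging q_{Mesa} into Pike's best response: q_{Pike} = 22.8 − 0.2(21 − 0.2q_{Pike}) ⇒ 0.96q_{Pike} = 18.6, so q_{Pike} = 19.375.
Then q_{Mesa} = 21 − 0.2·19.375 = 17.125.

19.375, 17.125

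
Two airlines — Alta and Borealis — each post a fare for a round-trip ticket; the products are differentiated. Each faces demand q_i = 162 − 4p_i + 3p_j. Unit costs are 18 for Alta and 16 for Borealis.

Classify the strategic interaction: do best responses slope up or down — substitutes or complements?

strategic complements

Alta's profit: π = (p_{Alta} − 18)(162 − 4p_{Alta} + 3p_{Borealis}).
∂π/∂p_{Alta} = 234 − 8p_{Alta} + 3p_{Borealis} = 0 ⇒ p_{Alta} = 29.25 + 0.375p_{Borealis}.
The best-response slope dp_{Alta}/dp_{Borealis} = 0.375 > 0: the reaction function is upward-sloping, so the choices are strategic complements.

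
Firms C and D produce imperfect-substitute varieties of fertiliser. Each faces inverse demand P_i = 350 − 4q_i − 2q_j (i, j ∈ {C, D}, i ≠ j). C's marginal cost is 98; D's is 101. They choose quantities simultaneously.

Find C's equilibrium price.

199.2

Firm C's profit: π = q_C(350 − 4q_C − 2q_D) − 98q_C.
∂π/∂q_C = 252 − 8q_C − 2q_D = 0 ⇒ q_C = 31.5 − 0.25q_D.
Similarly q_D = 31.125 − 0.25q_C.
Plugging q_D into C's best response: q_C = 31.5 − 0.25(31.125 − 0.25q_C) ⇒ 0.9375q_C = 759/32, so q_C = 25.3.
Then q_D = 31.125 − 0.25·25.3 = 24.8.
P_C = 350 − 4·25.3 − 2·24.8 = 199.2.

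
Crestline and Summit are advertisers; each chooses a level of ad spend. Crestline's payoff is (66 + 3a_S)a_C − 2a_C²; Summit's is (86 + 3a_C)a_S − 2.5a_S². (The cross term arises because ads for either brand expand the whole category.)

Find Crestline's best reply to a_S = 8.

22.5

Expanding Crestline's payoff: 66a_C + 3a_Sa_C − 2a_C².
∂π/∂a_C = 66 + 3a_S − 4a_C = 0, so a_C = 16.5 + 0.75a_S.
At a_S = 8: a_C = 16.5 + 0.75·8 = 22.5.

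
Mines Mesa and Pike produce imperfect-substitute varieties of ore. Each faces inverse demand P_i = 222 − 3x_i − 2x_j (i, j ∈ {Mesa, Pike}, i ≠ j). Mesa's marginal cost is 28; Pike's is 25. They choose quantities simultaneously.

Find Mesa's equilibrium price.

100.1875

Mine Mesa's profit: π = x_{Mesa}(222 − 3x_{Mesa} − 2x_{Pike}) − 28x_{Mesa}.
∂π/∂x_{Mesa} = 194 − 6x_{Mesa} − 2x_{Pike} = 0 ⇒ x_{Mesa} = 97/3 − (1/3)x_{Pike}.
Similarly x_{Pike} = 197/6 − (1/3)x_{Mesa}.
Solving the two reaction functions simultaneously: (1 − (−1/3)(−1/3))x_{Mesa} = 97/3 − (1/3)·(197/6), so (8/9)x_{Mesa} = 385/18 and x_{Mesa} = 24.0625.
Then x_{Pike} = 197/6 − (1/3)·24.0625 = 24.8125.
P_{Mesa} = 222 − 3·24.0625 − 2·24.8125 = 100.1875.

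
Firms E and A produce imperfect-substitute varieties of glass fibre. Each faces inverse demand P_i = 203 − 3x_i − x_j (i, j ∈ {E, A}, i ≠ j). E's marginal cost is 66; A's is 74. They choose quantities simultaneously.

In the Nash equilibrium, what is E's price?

Firm E's profit: π = x_E(203 − 3x_E − x_A) − 66x_E.
∂π/∂x_E = 137 − 6x_E − x_A = 0 ⇒ x_E = 137/6 − (1/6)x_A.
Similarly x_A = 21.5 − (1/6)x_E.
Plugging x_A into E's best response: x_E = 137/6 − (1/6)(21.5 − (1/6)x_E) ⇒ (35/36)x_E = 19.25, so x_E = 19.8.
Then x_A = 21.5 − (1/6)·19.8 = 18.2.
P_E = 203 − 3·19.8 − 18.2 = 125.4.

125.4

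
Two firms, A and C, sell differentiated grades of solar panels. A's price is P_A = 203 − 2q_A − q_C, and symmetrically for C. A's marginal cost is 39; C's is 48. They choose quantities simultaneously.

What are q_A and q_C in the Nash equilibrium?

33.4, 30.4

Firm A's profit: π = q_A(203 − 2q_A − q_C) − 39q_A.
∂π/∂q_A = 164 − 4q_A − q_C = 0 ⇒ q_A = 41 − 0.25q_C.
Similarly q_C = 38.75 − 0.25q_A.
Solving the two reaction functions simultaneously: (1 − (−0.25)(−0.25))q_A = 41 − 0.25·38.75, so 0.9375q_A = 31.3125 and q_A = 33.4.
Then q_C = 38.75 − 0.25·33.4 = 30.4.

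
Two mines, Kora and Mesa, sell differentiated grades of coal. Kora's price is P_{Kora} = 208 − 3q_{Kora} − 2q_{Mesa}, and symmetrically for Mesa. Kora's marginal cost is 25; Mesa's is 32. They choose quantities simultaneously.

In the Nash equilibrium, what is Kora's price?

94.9375

Mine Kora's profit: π = q_{Kora}(208 − 3q_{Kora} − 2q_{Mesa}) − 25q_{Kora}.
∂π/∂q_{Kora} = 183 − 6q_{Kora} − 2q_{Mesa} = 0 ⇒ q_{Kora} = 30.5 − (1/3)q_{Mesa}.
Similarly q_{Mesa} = 88/3 − (1/3)q_{Kora}.
Substituting the second reaction function into the first: q_{Kora} = 30.5 − (1/3)(88/3 − (1/3)q_{Kora}), which gives (8/9)q_{Kora} = 373/18 ⇒ q_{Kora} = 23.3125.
Then q_{Mesa} = 88/3 − (1/3)·23.3125 = 21.5625.
P_{Kora} = 208 − 3·23.3125 − 2·21.5625 = 94.9375.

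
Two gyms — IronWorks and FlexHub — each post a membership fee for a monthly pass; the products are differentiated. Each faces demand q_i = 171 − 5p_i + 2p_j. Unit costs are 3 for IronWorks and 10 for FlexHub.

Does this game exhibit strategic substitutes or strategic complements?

IronWorks's profit: π = (p_{IronWorks} − 3)(171 − 5p_{IronWorks} + 2p_{FlexHub}).
∂π/∂p_{IronWorks} = 186 − 10p_{IronWorks} + 2p_{FlexHub} = 0 ⇒ p_{IronWorks} = 18.6 + 0.2p_{FlexHub}.
The best-response slope dp_{IronWorks}/dp_{FlexHub} = 0.2 > 0: the reaction function is upward-sloping, so the choices are strategic complements.

strategic complements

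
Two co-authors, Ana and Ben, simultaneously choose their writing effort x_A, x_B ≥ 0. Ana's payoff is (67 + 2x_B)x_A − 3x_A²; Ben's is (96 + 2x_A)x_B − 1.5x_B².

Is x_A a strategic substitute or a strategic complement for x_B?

strategic complements

Expanding Ana's payoff: 67x_A + 2x_Bx_A − 3x_A².
∂π/∂x_A = 67 + 2x_B − 6x_A = 0, so x_A = 67/6 + (1/3)x_B.
The best-response slope dx_A/dx_B = 1/3 > 0: the reaction function is upward-sloping, so the choices are strategic complements.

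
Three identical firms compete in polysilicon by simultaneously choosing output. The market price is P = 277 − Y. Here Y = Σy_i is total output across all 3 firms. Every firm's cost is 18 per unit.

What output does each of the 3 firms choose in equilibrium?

A representative firm's profit is π_i = y_i(277 − Y) − 18y_i, with Y = y_i + Σ_{j≠i} y_j.
First-order condition: 259 − 2y_i − Σ_{j≠i} y_j = 0.
With identical firms, set every y_j = y: then 259 − 2y − 2y = 0, i.e. y = 259/4 = 64.75.

64.75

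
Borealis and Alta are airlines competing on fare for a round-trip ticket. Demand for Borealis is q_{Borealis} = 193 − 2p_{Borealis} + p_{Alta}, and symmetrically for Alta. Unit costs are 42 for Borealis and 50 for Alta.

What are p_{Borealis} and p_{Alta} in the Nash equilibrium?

93.4, 96.6

Borealis's profit: π = (p_{Borealis} − 42)(193 − 2p_{Borealis} + p_{Alta}).
∂π/∂p_{Borealis} = 277 − 4p_{Borealis} + p_{Alta} = 0 ⇒ p_{Borealis} = 69.25 + 0.25p_{Alta}.
Similarly p_{Alta} = 73.25 + 0.25p_{Borealis}.
Plugging p_{Alta} into Borealis's best response: p_{Borealis} = 69.25 + 0.25(73.25 + 0.25p_{Borealis}) ⇒ 0.9375p_{Borealis} = 87.5625, so p_{Borealis} = 93.4.
Then p_{Alta} = 73.25 + 0.25·93.4 = 96.6.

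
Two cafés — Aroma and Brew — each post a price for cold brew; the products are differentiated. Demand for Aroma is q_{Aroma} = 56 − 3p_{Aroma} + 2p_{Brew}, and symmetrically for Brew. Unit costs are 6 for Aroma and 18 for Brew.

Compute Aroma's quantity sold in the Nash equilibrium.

44.25

Aroma's profit: π = (p_{Aroma} − 6)(56 − 3p_{Aroma} + 2p_{Brew}).
∂π/∂p_{Aroma} = 74 − 6p_{Aroma} + 2p_{Brew} = 0 ⇒ p_{Aroma} = 37/3 + (1/3)p_{Brew}.
Similarly p_{Brew} = 55/3 + (1/3)p_{Aroma}.
Solving the two reaction functions simultaneously: (1 − (1/3)(1/3))p_{Aroma} = 37/3 + (1/3)·(55/3), so (8/9)p_{Aroma} = 166/9 and p_{Aroma} = 20.75.
Then p_{Brew} = 55/3 + (1/3)·20.75 = 25.25.
q_{Aroma} = 56 − 3·20.75 + 2·25.25 = 44.25.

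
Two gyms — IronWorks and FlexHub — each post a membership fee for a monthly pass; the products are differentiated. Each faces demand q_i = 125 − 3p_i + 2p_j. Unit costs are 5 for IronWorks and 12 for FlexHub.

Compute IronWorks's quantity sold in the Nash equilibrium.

IronWorks's profit: π = (p_{IronWorks} − 5)(125 − 3p_{IronWorks} + 2p_{FlexHub}).
∂π/∂p_{IronWorks} = 140 − 6p_{IronWorks} + 2p_{FlexHub} = 0 ⇒ p_{IronWorks} = 70/3 + (1/3)p_{FlexHub}.
Similarly p_{FlexHub} = 161/6 + (1/3)p_{IronWorks}.
Substituting the second reaction function into the first: p_{IronWorks} = 70/3 + (1/3)(161/6 + (1/3)p_{IronWorks}), which gives (8/9)p_{IronWorks} = 581/18 ⇒ p_{IronWorks} = 36.3125.
Then p_{FlexHub} = 161/6 + (1/3)·36.3125 = 38.9375.
q_{IronWorks} = 125 − 3·36.3125 + 2·38.9375 = 93.9375.

93.9375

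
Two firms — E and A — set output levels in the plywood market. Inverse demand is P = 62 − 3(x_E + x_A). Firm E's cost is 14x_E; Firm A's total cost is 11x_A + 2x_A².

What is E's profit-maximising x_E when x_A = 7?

Firm E's profit: π = x_E(62 − 3(x_E + x_A)) − 14x_E.
∂π/∂x_E = 48 − 6x_E − 3x_A = 0, so x_E = 8 − 0.5x_A.
At x_A = 7: x_E = 8 − 0.5·7 = 4.5.

4.5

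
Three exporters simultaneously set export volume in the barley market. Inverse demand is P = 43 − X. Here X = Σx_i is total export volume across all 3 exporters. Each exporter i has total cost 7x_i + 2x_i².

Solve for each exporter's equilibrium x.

4.5

A representative exporter's profit is π_i = x_i(43 − X) − 7x_i − 2x_i², with X = x_i + Σ_{j≠i} x_j.
First-order condition: 36 − 6x_i − Σ_{j≠i} x_j = 0.
In a symmetric equilibrium every exporter chooses the same x, so Σ_{j≠i} x_j = 2x. The condition becomes 36 − 8x = 0, giving x = 36/8 = 4.5.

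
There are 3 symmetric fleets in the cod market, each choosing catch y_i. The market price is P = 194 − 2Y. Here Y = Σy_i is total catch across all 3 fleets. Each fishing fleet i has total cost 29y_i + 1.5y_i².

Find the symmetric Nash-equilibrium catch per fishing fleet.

A representative fishing fleet's profit is π_i = y_i(194 − 2Y) − 29y_i − 1.5y_i², with Y = y_i + Σ_{j≠i} y_j.
First-order condition: 165 − 7y_i − 2Σ_{j≠i} y_j = 0.
With identical fishing fleets, set every y_j = y: then 165 − 7y − 4y = 0, i.e. y = 165/11 = 15.

15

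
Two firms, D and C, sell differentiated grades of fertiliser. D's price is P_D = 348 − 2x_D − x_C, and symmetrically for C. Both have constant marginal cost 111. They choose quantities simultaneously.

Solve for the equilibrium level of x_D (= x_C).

Firm D's profit: π = x_D(348 − 2x_D − x_C) − 111x_D.
∂π/∂x_D = 237 − 4x_D − x_C = 0 ⇒ x_D = 59.25 − 0.25x_C.
By symmetry x_C = x_D; substituting into the reaction function, 1.25x_D = 59.25 and x_D = 47.4.

47.4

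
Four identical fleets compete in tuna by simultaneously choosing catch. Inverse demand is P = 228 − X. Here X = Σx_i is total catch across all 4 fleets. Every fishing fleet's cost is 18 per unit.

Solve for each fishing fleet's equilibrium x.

A representative fishing fleet's profit is π_i = x_i(228 − X) − 18x_i, with X = x_i + Σ_{j≠i} x_j.
First-order condition: 210 − 2x_i − Σ_{j≠i} x_j = 0.
Imposing symmetry (x_j = x for all j) turns Σ_{j≠i} x_j into 3x, so 210 = 5x and x = 42.

42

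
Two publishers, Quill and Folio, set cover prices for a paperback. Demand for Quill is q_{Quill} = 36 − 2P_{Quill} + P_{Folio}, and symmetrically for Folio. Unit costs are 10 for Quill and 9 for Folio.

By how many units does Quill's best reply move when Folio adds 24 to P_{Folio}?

Quill's profit: π = (P_{Quill} − 10)(36 − 2P_{Quill} + P_{Folio}).
∂π/∂P_{Quill} = 56 − 4P_{Quill} + P_{Folio} = 0 ⇒ P_{Quill} = 14 + 0.25P_{Folio}.
The reaction-function slope is 0.25, so a 24-unit rise in P_{Folio} moves P_{Quill} by 0.25 × 24 = 6. Quill's best response rises — the actions are strategic complements.

6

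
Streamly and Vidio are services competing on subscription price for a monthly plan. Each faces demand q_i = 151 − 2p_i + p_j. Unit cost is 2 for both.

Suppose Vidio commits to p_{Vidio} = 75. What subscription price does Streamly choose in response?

Streamly's profit: π = (p_{Streamly} − 2)(151 − 2p_{Streamly} + p_{Vidio}).
∂π/∂p_{Streamly} = 155 − 4p_{Streamly} + p_{Vidio} = 0 ⇒ p_{Streamly} = 38.75 + 0.25p_{Vidio}.
At p_{Vidio} = 75: p_{Streamly} = 38.75 + 0.25·75 = 57.5.

57.5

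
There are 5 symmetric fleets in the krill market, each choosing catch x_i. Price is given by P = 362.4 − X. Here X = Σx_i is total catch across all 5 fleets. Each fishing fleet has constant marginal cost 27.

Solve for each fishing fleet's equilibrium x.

55.9

A representative fishing fleet's profit is π_i = x_i(362.4 − X) − 27x_i, with X = x_i + Σ_{j≠i} x_j.
First-order condition: 335.4 − 2x_i − Σ_{j≠i} x_j = 0.
In a symmetric equilibrium every fishing fleet chooses the same x, so Σ_{j≠i} x_j = 4x. The condition becomes 335.4 − 6x = 0, giving x = 335.4/6 = 55.9.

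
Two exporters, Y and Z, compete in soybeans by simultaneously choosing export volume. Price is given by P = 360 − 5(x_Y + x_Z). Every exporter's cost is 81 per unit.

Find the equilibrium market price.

Exporter Y's profit: π = x_Y(360 − 5(x_Y + x_Z)) − 81x_Y.
∂π/∂x_Y = 279 − 10x_Y − 5x_Z = 0, so x_Y = 27.9 − 0.5x_Z.
By symmetry x_Z = x_Y; substituting into the reaction function, 1.5x_Y = 27.9 and x_Y = 18.6.
Equilibrium price: P = 360 − 5·37.2 = 174.

174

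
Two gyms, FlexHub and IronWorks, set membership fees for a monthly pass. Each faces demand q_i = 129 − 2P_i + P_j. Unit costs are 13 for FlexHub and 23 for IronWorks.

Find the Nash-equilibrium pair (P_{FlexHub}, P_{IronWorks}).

FlexHub's profit: π = (P_{FlexHub} − 13)(129 − 2P_{FlexHub} + P_{IronWorks}).
∂π/∂P_{FlexHub} = 155 − 4P_{FlexHub} + P_{IronWorks} = 0 ⇒ P_{FlexHub} = 38.75 + 0.25P_{IronWorks}.
Similarly P_{IronWorks} = 43.75 + 0.25P_{FlexHub}.
Plugging P_{IronWorks} into FlexHub's best response: P_{FlexHub} = 38.75 + 0.25(43.75 + 0.25P_{FlexHub}) ⇒ 0.9375P_{FlexHub} = 49.6875, so P_{FlexHub} = 53.
Then P_{IronWorks} = 43.75 + 0.25·53 = 57.

53, 57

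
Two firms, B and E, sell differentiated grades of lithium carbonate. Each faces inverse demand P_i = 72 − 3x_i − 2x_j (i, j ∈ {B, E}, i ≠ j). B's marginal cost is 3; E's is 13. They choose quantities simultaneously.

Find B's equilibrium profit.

Firm B's profit: π = x_B(72 − 3x_B − 2x_E) − 3x_B.
∂π/∂x_B = 69 − 6x_B − 2x_E = 0 ⇒ x_B = 11.5 − (1/3)x_E.
Similarly x_E = 59/6 − (1/3)x_B.
Solving the two reaction functions simultaneously: (1 − (−1/3)(−1/3))x_B = 11.5 − (1/3)·(59/6), so (8/9)x_B = 74/9 and x_B = 9.25.
Then x_E = 59/6 − (1/3)·9.25 = 6.75.
P_B = 72 − 3·9.25 − 2·6.75 = 30.75.
Profit = (30.75 − 3)·9.25 = 256.6875.

256.6875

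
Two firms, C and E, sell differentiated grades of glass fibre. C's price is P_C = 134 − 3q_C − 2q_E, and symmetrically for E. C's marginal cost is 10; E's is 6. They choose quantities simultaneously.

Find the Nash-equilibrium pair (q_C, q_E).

15.25, 16.25

Firm C's profit: π = q_C(134 − 3q_C − 2q_E) − 10q_C.
∂π/∂q_C = 124 − 6q_C − 2q_E = 0 ⇒ q_C = 62/3 − (1/3)q_E.
Similarly q_E = 64/3 − (1/3)q_C.
Plugging q_E into C's best response: q_C = 62/3 − (1/3)(64/3 − (1/3)q_C) ⇒ (8/9)q_C = 122/9, so q_C = 15.25.
Then q_E = 64/3 − (1/3)·15.25 = 16.25.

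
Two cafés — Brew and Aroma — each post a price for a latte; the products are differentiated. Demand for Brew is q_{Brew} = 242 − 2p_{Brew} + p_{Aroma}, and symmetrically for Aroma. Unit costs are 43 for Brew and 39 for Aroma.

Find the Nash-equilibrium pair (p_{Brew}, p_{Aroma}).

Brew's profit: π = (p_{Brew} − 43)(242 − 2p_{Brew} + p_{Aroma}).
∂π/∂p_{Brew} = 328 − 4p_{Brew} + p_{Aroma} = 0 ⇒ p_{Brew} = 82 + 0.25p_{Aroma}.
Similarly p_{Aroma} = 80 + 0.25p_{Brew}.
Plugging p_{Aroma} into Brew's best response: p_{Brew} = 82 + 0.25(80 + 0.25p_{Brew}) ⇒ 0.9375p_{Brew} = 102, so p_{Brew} = 108.8.
Then p_{Aroma} = 80 + 0.25·108.8 = 107.2.

108.8, 107.2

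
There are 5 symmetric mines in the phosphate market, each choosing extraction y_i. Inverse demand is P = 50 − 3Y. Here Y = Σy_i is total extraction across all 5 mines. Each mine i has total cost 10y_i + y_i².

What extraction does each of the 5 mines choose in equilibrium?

A representative mine's profit is π_i = y_i(50 − 3Y) − 10y_i − y_i², with Y = y_i + Σ_{j≠i} y_j.
First-order condition: 40 − 8y_i − 3Σ_{j≠i} y_j = 0.
With identical mines, set every y_j = y: then 40 − 8y − 12y = 0, i.e. y = 40/20 = 2.

2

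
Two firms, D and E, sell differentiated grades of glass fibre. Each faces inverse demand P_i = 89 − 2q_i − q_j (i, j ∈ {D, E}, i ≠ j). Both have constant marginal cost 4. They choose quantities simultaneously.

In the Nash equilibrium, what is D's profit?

Firm D's profit: π = q_D(89 − 2q_D − q_E) − 4q_D.
∂π/∂q_D = 85 − 4q_D − q_E = 0 ⇒ q_D = 21.25 − 0.25q_E.
By symmetry q_E = q_D; substituting into the reaction function, 1.25q_D = 21.25 and q_D = 17.
P_D = 89 − 2·17 − 17 = 38.
Profit = (38 − 4)·17 = 578.

578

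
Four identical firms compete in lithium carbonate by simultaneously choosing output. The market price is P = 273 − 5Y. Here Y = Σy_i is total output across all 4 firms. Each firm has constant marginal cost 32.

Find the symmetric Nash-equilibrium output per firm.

9.64

A representative firm's profit is π_i = y_i(273 − 5Y) − 32y_i, with Y = y_i + Σ_{j≠i} y_j.
First-order condition: 241 − 10y_i − 5Σ_{j≠i} y_j = 0.
Imposing symmetry (y_j = y for all j) turns Σ_{j≠i} y_j into 3y, so 241 = 25y and y = 9.64.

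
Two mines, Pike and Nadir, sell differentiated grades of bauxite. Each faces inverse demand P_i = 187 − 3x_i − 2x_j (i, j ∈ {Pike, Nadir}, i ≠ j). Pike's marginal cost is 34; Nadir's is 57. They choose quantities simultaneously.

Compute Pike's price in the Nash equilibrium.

Mine Pike's profit: π = x_{Pike}(187 − 3x_{Pike} − 2x_{Nadir}) − 34x_{Pike}.
∂π/∂x_{Pike} = 153 − 6x_{Pike} − 2x_{Nadir} = 0 ⇒ x_{Pike} = 25.5 − (1/3)x_{Nadir}.
Similarly x_{Nadir} = 65/3 − (1/3)x_{Pike}.
Substituting the second reaction function into the first: x_{Pike} = 25.5 − (1/3)(65/3 − (1/3)x_{Pike}), which gives (8/9)x_{Pike} = 329/18 ⇒ x_{Pike} = 20.5625.
Then x_{Nadir} = 65/3 − (1/3)·20.5625 = 14.8125.
P_{Pike} = 187 − 3·20.5625 − 2·14.8125 = 95.6875.

95.6875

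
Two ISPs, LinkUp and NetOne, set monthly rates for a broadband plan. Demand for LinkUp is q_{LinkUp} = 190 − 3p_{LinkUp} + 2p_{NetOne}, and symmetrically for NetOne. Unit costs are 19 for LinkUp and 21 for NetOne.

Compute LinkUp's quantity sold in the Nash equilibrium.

LinkUp's profit: π = (p_{LinkUp} − 19)(190 − 3p_{LinkUp} + 2p_{NetOne}).
∂π/∂p_{LinkUp} = 247 − 6p_{LinkUp} + 2p_{NetOne} = 0 ⇒ p_{LinkUp} = 247/6 + (1/3)p_{NetOne}.
Similarly p_{NetOne} = 253/6 + (1/3)p_{LinkUp}.
Substituting the second reaction function into the first: p_{LinkUp} = 247/6 + (1/3)(253/6 + (1/3)p_{LinkUp}), which gives (8/9)p_{LinkUp} = 497/9 ⇒ p_{LinkUp} = 62.125.
Then p_{NetOne} = 253/6 + (1/3)·62.125 = 62.875.
q_{LinkUp} = 190 − 3·62.125 + 2·62.875 = 129.375.

129.375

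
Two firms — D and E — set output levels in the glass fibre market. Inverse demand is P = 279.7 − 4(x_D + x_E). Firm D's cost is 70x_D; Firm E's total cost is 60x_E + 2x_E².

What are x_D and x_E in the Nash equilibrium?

Firm D's profit: π = x_D(279.7 − 4(x_D + x_E)) − 70x_D.
∂π/∂x_D = 209.7 − 8x_D − 4x_E = 0, so x_D = 26.2125 − 0.5x_E.
For E: ∂π/∂x_E = 219.7 − 12x_E − 4x_D = 0 ⇒ x_E = 2197/120 − (1/3)x_D.
Substituting the second reaction function into the first: x_D = 26.2125 − 0.5(2197/120 − (1/3)x_D), which gives (5/6)x_D = 2047/120 ⇒ x_D = 20.47.
Then x_E = 2197/120 − (1/3)·20.47 = 11.485.

20.47, 11.485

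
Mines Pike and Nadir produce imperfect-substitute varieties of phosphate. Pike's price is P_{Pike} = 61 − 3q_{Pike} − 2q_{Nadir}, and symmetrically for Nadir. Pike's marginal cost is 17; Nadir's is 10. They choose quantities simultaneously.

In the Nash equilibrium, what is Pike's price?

32.1875

Mine Pike's profit: π = q_{Pike}(61 − 3q_{Pike} − 2q_{Nadir}) − 17q_{Pike}.
∂π/∂q_{Pike} = 44 − 6q_{Pike} − 2q_{Nadir} = 0 ⇒ q_{Pike} = 22/3 − (1/3)q_{Nadir}.
Similarly q_{Nadir} = 8.5 − (1/3)q_{Pike}.
Plugging q_{Nadir} into Pike's best response: q_{Pike} = 22/3 − (1/3)(8.5 − (1/3)q_{Pike}) ⇒ (8/9)q_{Pike} = 4.5, so q_{Pike} = 5.0625.
Then q_{Nadir} = 8.5 − (1/3)·5.0625 = 6.8125.
P_{Pike} = 61 − 3·5.0625 − 2·6.8125 = 32.1875.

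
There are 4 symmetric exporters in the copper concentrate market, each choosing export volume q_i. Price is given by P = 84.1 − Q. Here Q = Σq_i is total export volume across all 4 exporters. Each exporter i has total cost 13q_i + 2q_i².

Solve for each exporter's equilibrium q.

7.9

A representative exporter's profit is π_i = q_i(84.1 − Q) − 13q_i − 2q_i², with Q = q_i + Σ_{j≠i} q_j.
First-order condition: 71.1 − 6q_i − Σ_{j≠i} q_j = 0.
With identical exporters, set every q_j = q: then 71.1 − 6q − 3q = 0, i.e. q = 71.1/9 = 7.9.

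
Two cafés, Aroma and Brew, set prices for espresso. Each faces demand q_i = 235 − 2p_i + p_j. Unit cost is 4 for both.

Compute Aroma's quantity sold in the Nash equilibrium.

154

Aroma's profit: π = (p_{Aroma} − 4)(235 − 2p_{Aroma} + p_{Brew}).
∂π/∂p_{Aroma} = 243 − 4p_{Aroma} + p_{Brew} = 0 ⇒ p_{Aroma} = 60.75 + 0.25p_{Brew}.
Setting p_{Aroma} = p_{Brew} in the reaction function: p_{Aroma} = 60.75 + 0.25p_{Aroma}, so p_{Aroma} = 60.75 / 0.75 = 81.
q_{Aroma} = 235 − 2·81 + 81 = 154.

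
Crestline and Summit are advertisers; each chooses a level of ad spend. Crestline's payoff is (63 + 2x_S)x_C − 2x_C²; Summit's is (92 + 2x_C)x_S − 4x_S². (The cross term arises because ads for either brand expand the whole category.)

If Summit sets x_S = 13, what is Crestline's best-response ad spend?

Expanding Crestline's payoff: 63x_C + 2x_Sx_C − 2x_C².
∂π/∂x_C = 63 + 2x_S − 4x_C = 0, so x_C = 15.75 + 0.5x_S.
At x_S = 13: x_C = 15.75 + 0.5·13 = 22.25.

22.25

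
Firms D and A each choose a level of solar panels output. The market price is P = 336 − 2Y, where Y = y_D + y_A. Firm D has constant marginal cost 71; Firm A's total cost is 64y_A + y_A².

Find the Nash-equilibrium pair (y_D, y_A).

Firm D's profit: π = y_D(336 − 2(y_D + y_A)) − 71y_D.
∂π/∂y_D = 265 − 4y_D − 2y_A = 0, so y_D = 66.25 − 0.5y_A.
For A: ∂π/∂y_A = 272 − 6y_A − 2y_D = 0 ⇒ y_A = 136/3 − (1/3)y_D.
Solving the two reaction functions simultaneously: (1 − (−0.5)(−1/3))y_D = 66.25 − 0.5·(136/3), so (5/6)y_D = 523/12 and y_D = 52.3.
Then y_A = 136/3 − (1/3)·52.3 = 27.9.

52.3, 27.9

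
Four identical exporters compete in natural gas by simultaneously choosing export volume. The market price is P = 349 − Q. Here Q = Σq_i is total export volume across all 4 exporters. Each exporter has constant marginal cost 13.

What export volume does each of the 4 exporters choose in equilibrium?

A representative exporter's profit is π_i = q_i(349 − Q) − 13q_i, with Q = q_i + Σ_{j≠i} q_j.
First-order condition: 336 − 2q_i − Σ_{j≠i} q_j = 0.
With identical exporters, set every q_j = q: then 336 − 2q − 3q = 0, i.e. q = 336/5 = 67.2.

67.2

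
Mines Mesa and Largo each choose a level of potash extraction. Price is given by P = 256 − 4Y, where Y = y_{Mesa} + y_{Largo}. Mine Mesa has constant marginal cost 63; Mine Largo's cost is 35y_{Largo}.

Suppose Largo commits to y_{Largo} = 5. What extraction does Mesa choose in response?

Mine Mesa's profit: π = y_{Mesa}(256 − 4(y_{Mesa} + y_{Largo})) − 63y_{Mesa}.
∂π/∂y_{Mesa} = 193 − 8y_{Mesa} − 4y_{Largo} = 0, so y_{Mesa} = 24.125 − 0.5y_{Largo}.
At y_{Largo} = 5: y_{Mesa} = 24.125 − 0.5·5 = 21.625.

21.625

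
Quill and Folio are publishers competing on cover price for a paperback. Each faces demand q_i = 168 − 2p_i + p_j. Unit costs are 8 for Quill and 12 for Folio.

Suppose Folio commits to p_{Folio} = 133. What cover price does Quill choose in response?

79.25

Quill's profit: π = (p_{Quill} − 8)(168 − 2p_{Quill} + p_{Folio}).
∂π/∂p_{Quill} = 184 − 4p_{Quill} + p_{Folio} = 0 ⇒ p_{Quill} = 46 + 0.25p_{Folio}.
At p_{Folio} = 133: p_{Quill} = 46 + 0.25·133 = 79.25.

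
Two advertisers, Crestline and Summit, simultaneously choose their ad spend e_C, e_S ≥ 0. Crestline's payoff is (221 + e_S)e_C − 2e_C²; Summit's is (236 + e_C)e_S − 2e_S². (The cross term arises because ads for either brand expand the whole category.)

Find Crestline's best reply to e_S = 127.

Expanding Crestline's payoff: 221e_C + e_Se_C − 2e_C².
∂π/∂e_C = 221 + e_S − 4e_C = 0, so e_C = 55.25 + 0.25e_S.
At e_S = 127: e_C = 55.25 + 0.25·127 = 87.

87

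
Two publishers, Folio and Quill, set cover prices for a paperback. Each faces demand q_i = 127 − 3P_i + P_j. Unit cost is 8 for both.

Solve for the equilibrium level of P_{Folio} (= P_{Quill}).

Folio's profit: π = (P_{Folio} − 8)(127 − 3P_{Folio} + P_{Quill}).
∂π/∂P_{Folio} = 151 − 6P_{Folio} + P_{Quill} = 0 ⇒ P_{Folio} = 151/6 + (1/6)P_{Quill}.
The game is symmetric, so in equilibrium P_{Quill} = P_{Folio}: the reaction function gives (5/6)P_{Folio} = 151/6, hence P_{Folio} = 30.2.

30.2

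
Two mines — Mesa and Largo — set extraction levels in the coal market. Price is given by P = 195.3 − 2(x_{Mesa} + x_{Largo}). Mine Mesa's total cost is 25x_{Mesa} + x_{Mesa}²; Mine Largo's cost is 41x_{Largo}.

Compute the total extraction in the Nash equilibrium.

47.89

Mine Mesa's profit: π = x_{Mesa}(195.3 − 2(x_{Mesa} + x_{Largo})) − 25x_{Mesa} − x_{Mesa}².
∂π/∂x_{Mesa} = 170.3 − 6x_{Mesa} − 2x_{Largo} = 0, so x_{Mesa} = 1703/60 − (1/3)x_{Largo}.
For Largo: ∂π/∂x_{Largo} = 154.3 − 4x_{Largo} − 2x_{Mesa} = 0 ⇒ x_{Largo} = 38.575 − 0.5x_{Mesa}.
Plugging x_{Largo} into Mesa's best response: x_{Mesa} = 1703/60 − (1/3)(38.575 − 0.5x_{Mesa}) ⇒ (5/6)x_{Mesa} = 15.525, so x_{Mesa} = 18.63.
Then x_{Largo} = 38.575 − 0.5·18.63 = 29.26.
Total extraction: 18.63 + 29.26 = 47.89.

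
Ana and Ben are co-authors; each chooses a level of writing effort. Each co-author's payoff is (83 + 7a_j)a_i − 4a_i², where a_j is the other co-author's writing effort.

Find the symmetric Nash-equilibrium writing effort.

83

Ana's payoff is (83 + 7a_B)a_A − 4a_A².
∂π/∂a_A = 83 + 7a_B − 8a_A = 0, so a_A = 10.375 + 0.875a_B.
Setting a_A = a_B in the reaction function: a_A = 10.375 + 0.875a_A, so a_A = 10.375 / 0.125 = 83.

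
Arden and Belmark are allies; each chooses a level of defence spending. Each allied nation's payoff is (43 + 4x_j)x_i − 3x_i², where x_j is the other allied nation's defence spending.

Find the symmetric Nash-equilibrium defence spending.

21.5

Arden's payoff is (43 + 4x_B)x_A − 3x_A².
∂π/∂x_A = 43 + 4x_B − 6x_A = 0, so x_A = 43/6 + (2/3)x_B.
The game is symmetric, so in equilibrium x_B = x_A: the reaction function gives (1/3)x_A = 43/6, hence x_A = 21.5.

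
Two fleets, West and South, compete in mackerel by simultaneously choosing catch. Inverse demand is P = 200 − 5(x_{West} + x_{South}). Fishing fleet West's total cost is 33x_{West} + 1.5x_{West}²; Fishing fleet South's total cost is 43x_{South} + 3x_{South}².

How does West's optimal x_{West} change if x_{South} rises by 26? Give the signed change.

-10

Fishing fleet West's profit: π = x_{West}(200 − 5(x_{West} + x_{South})) − 33x_{West} − 1.5x_{West}².
∂π/∂x_{West} = 167 − 13x_{West} − 5x_{South} = 0, so x_{West} = 167/13 − (5/13)x_{South}.
The reaction-function slope is −5/13, so a 26-unit rise in x_{South} moves x_{West} by −5/13 × 26 = −10. West's best response falls — the actions are strategic substitutes.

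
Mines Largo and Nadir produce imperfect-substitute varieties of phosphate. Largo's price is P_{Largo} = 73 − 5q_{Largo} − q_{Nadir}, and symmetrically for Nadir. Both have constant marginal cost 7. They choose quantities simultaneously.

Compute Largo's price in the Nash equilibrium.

37

Mine Largo's profit: π = q_{Largo}(73 − 5q_{Largo} − q_{Nadir}) − 7q_{Largo}.
∂π/∂q_{Largo} = 66 − 10q_{Largo} − q_{Nadir} = 0 ⇒ q_{Largo} = 6.6 − 0.1q_{Nadir}.
Setting q_{Largo} = q_{Nadir} in the reaction function: q_{Largo} = 6.6 − 0.1q_{Largo}, so q_{Largo} = 6.6 / 1.1 = 6.
P_{Largo} = 73 − 5·6 − 6 = 37.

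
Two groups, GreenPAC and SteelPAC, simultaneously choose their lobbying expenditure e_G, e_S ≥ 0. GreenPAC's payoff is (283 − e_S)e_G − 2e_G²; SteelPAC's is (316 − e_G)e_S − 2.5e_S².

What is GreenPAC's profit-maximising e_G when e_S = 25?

Expanding GreenPAC's payoff: 283e_G − e_Se_G − 2e_G².
∂π/∂e_G = 283 − e_S − 4e_G = 0, so e_G = 70.75 − 0.25e_S.
At e_S = 25: e_G = 70.75 − 0.25·25 = 64.5.

64.5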